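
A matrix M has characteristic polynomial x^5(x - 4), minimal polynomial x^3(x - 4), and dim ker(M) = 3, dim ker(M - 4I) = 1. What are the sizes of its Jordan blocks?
λ = 0: algebraic multiplicity 5 (exponent in χ_M), largest block size 3 (exponent in m_M), 3 blocks (geometric multiplicity). These force block sizes [3, 1, 1].
λ = 4: algebraic multiplicity 1 (exponent in χ_M), largest block size 1 (exponent in m_M), 1 block (geometric multiplicity). This forces block sizes [1].

Jordan blocks: (0, 3), (0, 1), (0, 1), (4, 1)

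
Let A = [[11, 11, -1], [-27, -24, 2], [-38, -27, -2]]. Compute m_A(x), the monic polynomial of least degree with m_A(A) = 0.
m_A(x) = (x + 5)^3

The characteristic polynomial factors as (x + 5)^3. The minimal polynomial is ∏(x - λ)^{k_λ} where k_λ is the size of the largest Jordan block at λ.

For λ = -5: rank(A + 5I) = 2, and the largest Jordan block has size 3 (the smallest k with rank((A + 5I)^k) = rank((A + 5I)^(k+1))).

So m_A(x) = (x + 5)^3.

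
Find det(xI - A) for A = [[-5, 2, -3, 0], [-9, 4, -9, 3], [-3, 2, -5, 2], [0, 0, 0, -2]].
xI - A = [[x + 5, -2, 3, 0], [9, x - 4, 9, -3], [3, -2, x + 5, -2], [0, 0, 0, x + 2]].

Expanding det(xI - A) along the first row:
det(xI - A) = + (x + 5)·det([[x - 4, 9, -3], [-2, x + 5, -2], [0, 0, x + 2]]) - (-2)·det([[9, 9, -3], [3, x + 5, -2], [0, 0, x + 2]]) + (3)·det([[9, x - 4, -3], [3, -2, -2], [0, 0, x + 2]]) - (0)·det([[9, x - 4, 9], [3, -2, x + 5], [0, 0, 0]]).

Evaluating gives χ_A(x) = x^4 + 8x^3 + 24x^2 + 32x + 16 = (x + 2)^4.

χ_A(x) = (x + 2)^4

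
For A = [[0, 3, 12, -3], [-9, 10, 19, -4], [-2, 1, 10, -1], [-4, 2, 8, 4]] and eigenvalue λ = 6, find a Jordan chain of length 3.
We seek v_1 ∈ ker((A - 6I)^3) \ ker((A - 6I)^2), then set v_{i+1} = (A - 6I) v_i.

One such chain is v_1 = [[2, 2, 1, 2]]^T, v_2 = [[0, 1, 0, 0]]^T, v_3 = [[3, 4, 1, 2]]^T. Check: (A - 6I) v_3 = [[0, 0, 0, 0]]^T = 0.

v_1 = [[2, 2, 1, 2]]^T, v_2 = [[0, 1, 0, 0]]^T, v_3 = [[3, 4, 1, 2]]^T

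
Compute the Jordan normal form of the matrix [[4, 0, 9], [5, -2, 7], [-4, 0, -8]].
J = [[-2, 1, 0], [0, -2, 1], [0, 0, -2]]

The characteristic polynomial is det(xI - A) = (x + 2)^3, so the eigenvalues are -2 (algebraic multiplicity 3).

For λ = -2: rank(A + 2I) = 2, rank((A + 2I)^2) = 1, rank((A + 2I)^3) = 0. The eigenspace has dimension 3 - 2 = 1, so there is 1 Jordan block; the rank sequence gives block sizes [3].

Assembling the blocks gives the Jordan form J above.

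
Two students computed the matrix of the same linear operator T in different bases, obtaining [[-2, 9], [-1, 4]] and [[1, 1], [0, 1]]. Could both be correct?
Two matrices over a field are similar if and only if they have the same invariant factors.

Both A and B have characteristic polynomial (x - 1)^2 and minimal polynomial (x - 1)^2. Computing further, both have invariant factors (x - 1)^2. Hence A and B are similar.

Yes.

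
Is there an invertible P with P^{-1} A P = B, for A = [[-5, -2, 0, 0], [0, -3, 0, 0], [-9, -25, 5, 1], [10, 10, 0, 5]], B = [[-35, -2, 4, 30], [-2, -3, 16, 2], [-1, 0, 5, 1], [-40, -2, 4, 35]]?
Two matrices over a field are similar if and only if they have the same invariant factors.

Both A and B have characteristic polynomial (x - 5)^2(x + 3)(x + 5) and minimal polynomial (x - 5)^2(x + 3)(x + 5). Computing further, both have invariant factors (x - 5)^2(x + 3)(x + 5). Hence A and B are similar.

Yes.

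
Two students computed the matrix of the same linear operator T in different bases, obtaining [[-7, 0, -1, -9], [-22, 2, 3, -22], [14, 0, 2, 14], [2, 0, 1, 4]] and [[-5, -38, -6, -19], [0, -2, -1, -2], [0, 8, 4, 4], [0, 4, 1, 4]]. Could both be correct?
Two matrices over a field are similar if and only if they have the same invariant factors.

Both A and B have characteristic polynomial (x - 2)^3(x + 5) and minimal polynomial (x - 2)^2(x + 5). Computing further, both have invariant factors x - 2, (x - 2)^2(x + 5). Hence A and B are similar.

Yes.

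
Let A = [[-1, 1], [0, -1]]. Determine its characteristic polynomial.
χ_A(x) = (x + 1)^2

xI - A = [[x + 1, -1], [0, x + 1]].

Expanding det(xI - A) along the first row:
det(xI - A) = + (x + 1)·det([[x + 1]]) - (-1)·det([[0]]).

Evaluating gives χ_A(x) = x^2 + 2x + 1 = (x + 1)^2.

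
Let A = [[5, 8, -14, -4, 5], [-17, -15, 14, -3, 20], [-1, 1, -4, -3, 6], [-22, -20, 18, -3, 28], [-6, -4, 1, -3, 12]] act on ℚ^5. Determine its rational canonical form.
The invariant factors of A (the non-unit diagonal entries of the Smith normal form of xI - A over ℚ[x]) are (x + 2)(x + 3)(x^3 - x + 1), each dividing the next. The characteristic polynomial is their product, (x + 2)(x + 3)(x^3 - x + 1).

The rational canonical form is the block-diagonal matrix of companion matrices C(f_i):
R = [[0, 0, 0, 0, -6], [1, 0, 0, 0, 1], [0, 1, 0, 0, 4], [0, 0, 1, 0, -5], [0, 0, 0, 1, -5]].

Note the characteristic polynomial does not split into linear factors over ℚ, so A has no Jordan form over ℚ; the rational canonical form exists over any field.

R = [[0, 0, 0, 0, -6], [1, 0, 0, 0, 1], [0, 1, 0, 0, 4], [0, 0, 1, 0, -5], [0, 0, 0, 1, -5]]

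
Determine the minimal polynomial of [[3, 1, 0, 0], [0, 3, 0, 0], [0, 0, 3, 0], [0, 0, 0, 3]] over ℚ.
m_A(x) = (x - 3)^2

The characteristic polynomial factors as (x - 3)^4. The minimal polynomial is ∏(x - λ)^{k_λ} where k_λ is the size of the largest Jordan block at λ.

For λ = 3: rank(A - 3I) = 1, and the largest Jordan block has size 2 (the smallest k with rank((A - 3I)^k) = rank((A - 3I)^(k+1))).

So m_A(x) = (x - 3)^2.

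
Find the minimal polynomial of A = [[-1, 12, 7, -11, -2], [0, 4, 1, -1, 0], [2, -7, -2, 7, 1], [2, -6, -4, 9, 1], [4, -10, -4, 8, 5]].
m_A(x) = (x - 3)^3

The characteristic polynomial factors as (x - 3)^5. The minimal polynomial is ∏(x - λ)^{k_λ} where k_λ is the size of the largest Jordan block at λ.

For λ = 3: rank(A - 3I) = 3, and the largest Jordan block has size 3 (the smallest k with rank((A - 3I)^k) = rank((A - 3I)^(k+1))).

So m_A(x) = (x - 3)^3.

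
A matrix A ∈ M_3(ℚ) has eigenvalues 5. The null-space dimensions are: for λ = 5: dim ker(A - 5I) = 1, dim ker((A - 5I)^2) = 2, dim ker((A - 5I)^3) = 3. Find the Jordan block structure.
Jordan blocks: (5, 3)

λ = 5: successive nullity increments [1, 1, 1] count blocks of size ≥ k; block sizes are [3].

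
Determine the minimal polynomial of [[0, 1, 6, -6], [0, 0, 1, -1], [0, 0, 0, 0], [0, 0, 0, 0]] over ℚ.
The characteristic polynomial factors as x^4. The minimal polynomial is ∏(x - λ)^{k_λ} where k_λ is the size of the largest Jordan block at λ.

For λ = 0: rank(A) = 2, and the largest Jordan block has size 3 (the smallest k with rank(A^k) = rank(A^(k+1))).

So m_A(x) = x^3.

m_A(x) = x^3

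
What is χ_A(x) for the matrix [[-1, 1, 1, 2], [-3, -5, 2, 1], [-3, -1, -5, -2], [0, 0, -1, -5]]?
xI - A = [[x + 1, -1, -1, -2], [3, x + 5, -2, -1], [3, 1, x + 5, 2], [0, 0, 1, x + 5]].

Expanding det(xI - A) along the first row:
det(xI - A) = + (x + 1)·det([[x + 5, -2, -1], [1, x + 5, 2], [0, 1, x + 5]]) - (-1)·det([[3, -2, -1], [3, x + 5, 2], [0, 1, x + 5]]) + (-1)·det([[3, x + 5, -1], [3, 1, 2], [0, 0, x + 5]]) - (-2)·det([[3, x + 5, -2], [3, 1, x + 5], [0, 0, 1]]).

Evaluating gives χ_A(x) = x^4 + 16x^3 + 96x^2 + 256x + 256 = (x + 4)^4.

χ_A(x) = (x + 4)^4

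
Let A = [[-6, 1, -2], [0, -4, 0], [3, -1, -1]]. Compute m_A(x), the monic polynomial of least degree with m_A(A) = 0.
The characteristic polynomial factors as (x + 3)(x + 4)^2. The minimal polynomial is ∏(x - λ)^{k_λ} where k_λ is the size of the largest Jordan block at λ.

For λ = -4: rank(A + 4I) = 2, and the largest Jordan block has size 2 (the smallest k with rank((A + 4I)^k) = rank((A + 4I)^(k+1))).
For λ = -3: rank(A + 3I) = 2, and the largest Jordan block has size 1 (the smallest k with rank((A + 3I)^k) = rank((A + 3I)^(k+1))).

So m_A(x) = (x + 3)(x + 4)^2.

m_A(x) = (x + 3)(x + 4)^2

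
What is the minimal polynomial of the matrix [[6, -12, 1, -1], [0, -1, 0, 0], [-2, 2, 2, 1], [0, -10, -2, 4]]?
The characteristic polynomial factors as (x - 4)^3(x + 1). The minimal polynomial is ∏(x - λ)^{k_λ} where k_λ is the size of the largest Jordan block at λ.

For λ = -1: rank(A + I) = 3, and the largest Jordan block has size 1 (the smallest k with rank((A + I)^k) = rank((A + I)^(k+1))).
For λ = 4: rank(A - 4I) = 3, and the largest Jordan block has size 3 (the smallest k with rank((A - 4I)^k) = rank((A - 4I)^(k+1))).

So m_A(x) = (x - 4)^3(x + 1).

m_A(x) = (x - 4)^3(x + 1)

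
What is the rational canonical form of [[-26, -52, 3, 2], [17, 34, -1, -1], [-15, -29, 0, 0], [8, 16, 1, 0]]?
R = [[0, 0, 0, 0], [1, 0, 0, 24], [0, 1, 0, -16], [0, 0, 1, 8]]

The invariant factors of A (the non-unit diagonal entries of the Smith normal form of xI - A over ℚ[x]) are x(x - 6)(x^2 - 2x + 4), each dividing the next. The characteristic polynomial is their product, x(x - 6)(x^2 - 2x + 4).

The rational canonical form is the block-diagonal matrix of companion matrices C(f_i):
R = [[0, 0, 0, 0], [1, 0, 0, 24], [0, 1, 0, -16], [0, 0, 1, 8]].

Note the characteristic polynomial does not split into linear factors over ℚ, so A has no Jordan form over ℚ; the rational canonical form exists over any field.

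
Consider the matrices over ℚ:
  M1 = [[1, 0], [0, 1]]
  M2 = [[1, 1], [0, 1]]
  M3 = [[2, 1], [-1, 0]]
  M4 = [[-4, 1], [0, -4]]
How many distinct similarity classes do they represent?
3 classes: {M1}, {M2, M3}, {M4}

Characteristic polynomials: χ_{M1} = (x - 1)^2, χ_{M2} = (x - 1)^2, χ_{M3} = (x - 1)^2, χ_{M4} = (x + 4)^2.

{M1}: invariant factors x - 1, x - 1.

{M2, M3}: invariant factors (x - 1)^2.

{M4}: invariant factors (x + 4)^2.

Matrices are similar if and only if their invariant-factor lists agree; the partition into similarity classes is {M1}, {M2, M3}, {M4}.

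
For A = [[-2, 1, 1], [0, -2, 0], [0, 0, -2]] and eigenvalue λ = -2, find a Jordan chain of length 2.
We seek v_1 ∈ ker((A + 2I)^2) \ ker(A + 2I), then set v_{i+1} = (A + 2I) v_i.

One such chain is v_1 = [[0, 1, 0]]^T, v_2 = [[1, 0, 0]]^T. Check: (A + 2I) v_2 = [[0, 0, 0]]^T = 0.

v_1 = [[0, 1, 0]]^T, v_2 = [[1, 0, 0]]^T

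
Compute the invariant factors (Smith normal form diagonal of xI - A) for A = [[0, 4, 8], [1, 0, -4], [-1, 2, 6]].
x - 2, (x - 2)^2

The Jordan structure of A has elementary divisors (x - 2)^2, (x - 2). Arranging the block sizes at each eigenvalue in decreasing order and taking row products gives the invariant factors.

Invariant factors (smallest first, each dividing the next): x - 2, (x - 2)^2.

Check: the last factor (x - 2)^2 is the minimal polynomial, and the product (x - 2)^3 is the characteristic polynomial.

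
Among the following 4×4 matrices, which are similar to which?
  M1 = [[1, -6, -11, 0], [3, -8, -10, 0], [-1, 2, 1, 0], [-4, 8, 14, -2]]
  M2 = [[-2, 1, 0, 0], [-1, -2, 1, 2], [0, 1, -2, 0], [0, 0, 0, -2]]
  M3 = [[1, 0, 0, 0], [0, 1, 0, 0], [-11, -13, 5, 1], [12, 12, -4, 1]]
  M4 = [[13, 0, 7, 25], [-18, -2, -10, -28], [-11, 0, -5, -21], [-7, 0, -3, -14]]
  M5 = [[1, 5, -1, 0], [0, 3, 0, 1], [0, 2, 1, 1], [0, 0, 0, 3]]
3 classes: {M1, M2, M4}, {M3}, {M5}

Characteristic polynomials: χ_{M1} = (x + 2)^4, χ_{M2} = (x + 2)^4, χ_{M3} = (x - 3)^2(x - 1)^2, χ_{M4} = (x + 2)^4, χ_{M5} = (x - 3)^2(x - 1)^2.

{M1, M2, M4}: invariant factors x + 2, (x + 2)^3.

{M3}: invariant factors x - 1, (x - 3)^2(x - 1).

{M5}: invariant factors (x - 3)^2(x - 1)^2.

Matrices are similar if and only if their invariant-factor lists agree; the partition into similarity classes is {M1, M2, M4}, {M3}, {M5}.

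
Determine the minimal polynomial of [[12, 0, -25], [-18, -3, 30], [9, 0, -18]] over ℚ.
m_A(x) = (x + 3)^2

The characteristic polynomial factors as (x + 3)^3. The minimal polynomial is ∏(x - λ)^{k_λ} where k_λ is the size of the largest Jordan block at λ.

For λ = -3: rank(A + 3I) = 1, and the largest Jordan block has size 2 (the smallest k with rank((A + 3I)^k) = rank((A + 3I)^(k+1))).

So m_A(x) = (x + 3)^2.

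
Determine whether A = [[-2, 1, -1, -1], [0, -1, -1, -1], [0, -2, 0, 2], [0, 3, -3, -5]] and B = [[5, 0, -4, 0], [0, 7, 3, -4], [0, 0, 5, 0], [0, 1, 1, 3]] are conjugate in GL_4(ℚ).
trace(A) = -8 but trace(B) = 20. The trace is a similarity invariant, so A and B are not similar.

No.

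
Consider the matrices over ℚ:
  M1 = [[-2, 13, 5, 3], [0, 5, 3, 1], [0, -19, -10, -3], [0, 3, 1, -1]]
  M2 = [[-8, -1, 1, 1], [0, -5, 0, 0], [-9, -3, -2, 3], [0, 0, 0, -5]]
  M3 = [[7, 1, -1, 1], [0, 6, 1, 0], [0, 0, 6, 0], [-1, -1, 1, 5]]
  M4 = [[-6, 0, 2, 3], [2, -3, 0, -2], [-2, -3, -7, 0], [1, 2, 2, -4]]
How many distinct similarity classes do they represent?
4 classes: {M1}, {M2}, {M3}, {M4}

Characteristic polynomials: χ_{M1} = (x + 2)^4, χ_{M2} = (x + 5)^4, χ_{M3} = (x - 6)^4, χ_{M4} = (x + 5)^4.

{M1}: invariant factors x + 2, (x + 2)^3.

{M2}: invariant factors x + 5, x + 5, (x + 5)^2.

{M3}: invariant factors x - 6, (x - 6)^3.

{M4}: invariant factors (x + 5)^2, (x + 5)^2.

Matrices are similar if and only if their invariant-factor lists agree; the partition into similarity classes is {M1}, {M2}, {M3}, {M4}.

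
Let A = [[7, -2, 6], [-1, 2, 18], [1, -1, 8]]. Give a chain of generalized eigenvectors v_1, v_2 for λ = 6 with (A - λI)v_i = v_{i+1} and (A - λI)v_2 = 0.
We seek v_1 ∈ ker((A - 6I)^2) \ ker(A - 6I), then set v_{i+1} = (A - 6I) v_i.

One such chain is v_1 = [[0, 1, 0]]^T, v_2 = [[-2, -4, -1]]^T. Check: (A - 6I) v_2 = [[0, 0, 0]]^T = 0.

v_1 = [[0, 1, 0]]^T, v_2 = [[-2, -4, -1]]^T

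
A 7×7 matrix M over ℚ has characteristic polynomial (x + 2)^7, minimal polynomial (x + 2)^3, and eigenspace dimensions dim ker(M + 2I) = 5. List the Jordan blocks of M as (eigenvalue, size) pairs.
Jordan blocks: (-2, 3), (-2, 1), (-2, 1), (-2, 1), (-2, 1)

λ = -2: algebraic multiplicity 7 (exponent in χ_M), largest block size 3 (exponent in m_M), 5 blocks (geometric multiplicity). These force block sizes [3, 1, 1, 1, 1].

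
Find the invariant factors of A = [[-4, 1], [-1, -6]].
(x + 5)^2

The Jordan structure of A has elementary divisors (x + 5)^2. Arranging the block sizes at each eigenvalue in decreasing order and taking row products gives the invariant factors.

Invariant factors (smallest first, each dividing the next): (x + 5)^2.

Check: the last factor (x + 5)^2 is the minimal polynomial, and the product (x + 5)^2 is the characteristic polynomial.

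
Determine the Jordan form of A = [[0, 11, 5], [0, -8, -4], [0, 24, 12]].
J = [[0, 1, 0], [0, 0, 0], [0, 0, 4]]

The characteristic polynomial is det(xI - A) = x^2(x - 4), so the eigenvalues are 0 (algebraic multiplicity 2), 4 (algebraic multiplicity 1).

For λ = 0: rank(A) = 2, rank(A^2) = 1. The eigenspace has dimension 3 - 2 = 1, so there is 1 Jordan block; the rank sequence gives block sizes [2].

For λ = 4: algebraic multiplicity 1 gives one 1×1 block.

Assembling the blocks gives the Jordan form J above.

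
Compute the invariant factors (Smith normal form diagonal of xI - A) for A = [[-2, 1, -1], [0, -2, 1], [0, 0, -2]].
The Jordan structure of A has elementary divisors (x + 2)^3. Arranging the block sizes at each eigenvalue in decreasing order and taking row products gives the invariant factors.

Invariant factors (smallest first, each dividing the next): (x + 2)^3.

Check: the last factor (x + 2)^3 is the minimal polynomial, and the product (x + 2)^3 is the characteristic polynomial.

(x + 2)^3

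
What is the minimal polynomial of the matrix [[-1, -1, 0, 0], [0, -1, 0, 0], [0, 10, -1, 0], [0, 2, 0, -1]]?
m_A(x) = (x + 1)^2

The characteristic polynomial factors as (x + 1)^4. The minimal polynomial is ∏(x - λ)^{k_λ} where k_λ is the size of the largest Jordan block at λ.

For λ = -1: rank(A + I) = 1, and the largest Jordan block has size 2 (the smallest k with rank((A + I)^k) = rank((A + I)^(k+1))).

So m_A(x) = (x + 1)^2.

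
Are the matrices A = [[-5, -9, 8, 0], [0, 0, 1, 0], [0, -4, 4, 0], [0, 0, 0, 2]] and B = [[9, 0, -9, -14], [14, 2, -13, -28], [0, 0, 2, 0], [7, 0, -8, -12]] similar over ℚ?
Two matrices over a field are similar if and only if they have the same invariant factors.

Both A and B have characteristic polynomial (x - 2)^3(x + 5) and minimal polynomial (x - 2)^2(x + 5). Computing further, both have invariant factors x - 2, (x - 2)^2(x + 5). Hence A and B are similar.

Yes.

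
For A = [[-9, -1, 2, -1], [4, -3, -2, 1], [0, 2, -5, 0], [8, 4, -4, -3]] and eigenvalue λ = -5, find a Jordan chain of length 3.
v_1 = [[0, 0, 0, 1]]^T, v_2 = [[-1, 1, 0, 2]]^T, v_3 = [[1, 0, 2, 0]]^T

We seek v_1 ∈ ker((A + 5I)^3) \ ker((A + 5I)^2), then set v_{i+1} = (A + 5I) v_i.

One such chain is v_1 = [[0, 0, 0, 1]]^T, v_2 = [[-1, 1, 0, 2]]^T, v_3 = [[1, 0, 2, 0]]^T. Check: (A + 5I) v_3 = [[0, 0, 0, 0]]^T = 0.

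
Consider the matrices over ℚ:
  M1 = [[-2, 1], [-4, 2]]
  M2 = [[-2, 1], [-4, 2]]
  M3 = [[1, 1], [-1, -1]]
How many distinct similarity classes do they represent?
Characteristic polynomials: χ_{M1} = x^2, χ_{M2} = x^2, χ_{M3} = x^2.

{M1, M2, M3}: invariant factors x^2.

Matrices are similar if and only if their invariant-factor lists agree; the partition into similarity classes is {M1, M2, M3}.

1 class: {M1, M2, M3}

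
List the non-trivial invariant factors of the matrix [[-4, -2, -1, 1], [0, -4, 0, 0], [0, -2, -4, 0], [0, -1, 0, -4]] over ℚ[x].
x + 4, (x + 4)^3

The Jordan structure of A has elementary divisors (x + 4)^3, (x + 4). Arranging the block sizes at each eigenvalue in decreasing order and taking row products gives the invariant factors.

Invariant factors (smallest first, each dividing the next): x + 4, (x + 4)^3.

Check: the last factor (x + 4)^3 is the minimal polynomial, and the product (x + 4)^4 is the characteristic polynomial.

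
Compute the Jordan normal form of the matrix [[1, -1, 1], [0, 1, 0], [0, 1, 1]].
J = [[1, 1, 0], [0, 1, 1], [0, 0, 1]]

The characteristic polynomial is det(xI - A) = (x - 1)^3, so the eigenvalues are 1 (algebraic multiplicity 3).

For λ = 1: rank(A - I) = 2, rank((A - I)^2) = 1, rank((A - I)^3) = 0. The eigenspace has dimension 3 - 2 = 1, so there is 1 Jordan block; the rank sequence gives block sizes [3].

Assembling the blocks gives the Jordan form J above.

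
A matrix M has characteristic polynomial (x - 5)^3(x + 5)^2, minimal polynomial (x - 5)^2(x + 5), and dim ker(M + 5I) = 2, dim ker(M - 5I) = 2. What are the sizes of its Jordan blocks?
Jordan blocks: (-5, 1), (-5, 1), (5, 2), (5, 1)

λ = -5: algebraic multiplicity 2 (exponent in χ_M), largest block size 1 (exponent in m_M), 2 blocks (geometric multiplicity). These force block sizes [1, 1].
λ = 5: algebraic multiplicity 3 (exponent in χ_M), largest block size 2 (exponent in m_M), 2 blocks (geometric multiplicity). These force block sizes [2, 1].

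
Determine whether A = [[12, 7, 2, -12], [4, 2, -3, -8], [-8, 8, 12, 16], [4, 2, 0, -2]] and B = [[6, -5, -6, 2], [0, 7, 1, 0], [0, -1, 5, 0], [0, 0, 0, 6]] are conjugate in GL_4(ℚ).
Yes.

Two matrices over a field are similar if and only if they have the same invariant factors.

Both A and B have characteristic polynomial (x - 6)^4 and minimal polynomial (x - 6)^3. Computing further, both have invariant factors x - 6, (x - 6)^3. Hence A and B are similar.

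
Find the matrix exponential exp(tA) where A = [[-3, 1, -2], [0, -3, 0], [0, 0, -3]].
e^{tA} = [[e^{-3*t}, t*e^{-3*t}, -2*t*e^{-3*t}], [0, e^{-3*t}, 0], [0, 0, e^{-3*t}]]

A has Jordan form J = [[-3, 1, 0], [0, -3, 0], [0, 0, -3]] with A = PJP^{-1}, so e^{tA} = P e^{tJ} P^{-1}.

For a Jordan block J_k(λ), e^{tJ_k(λ)} = e^{λt} · (I + tN + t^2 N^2/2! + ... + t^{k-1} N^{k-1}/(k-1)!) where N is the nilpotent superdiagonal part.

Assembling the blocks and conjugating back gives the entries of e^{tA} as shown above.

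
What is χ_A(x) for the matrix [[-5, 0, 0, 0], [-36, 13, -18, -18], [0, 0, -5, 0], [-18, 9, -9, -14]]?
χ_A(x) = (x - 4)(x + 5)^3

xI - A = [[x + 5, 0, 0, 0], [36, x - 13, 18, 18], [0, 0, x + 5, 0], [18, -9, 9, x + 14]].

Expanding det(xI - A) along the first row:
det(xI - A) = + (x + 5)·det([[x - 13, 18, 18], [0, x + 5, 0], [-9, 9, x + 14]]) - (0)·det([[36, 18, 18], [0, x + 5, 0], [18, 9, x + 14]]) + (0)·det([[36, x - 13, 18], [0, 0, 0], [18, -9, x + 14]]) - (0)·det([[36, x - 13, 18], [0, 0, x + 5], [18, -9, 9]]).

Evaluating gives χ_A(x) = x^4 + 11x^3 + 15x^2 - 175x - 500 = (x - 4)(x + 5)^3.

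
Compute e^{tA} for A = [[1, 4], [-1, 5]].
e^{tA} = [[(1 - 2*t)*e^{3*t}, 4*t*e^{3*t}], [-t*e^{3*t}, (2*t + 1)*e^{3*t}]]

A has Jordan form J = [[3, 1], [0, 3]] with A = PJP^{-1}, so e^{tA} = P e^{tJ} P^{-1}.

For a Jordan block J_k(λ), e^{tJ_k(λ)} = e^{λt} · (I + tN + t^2 N^2/2! + ... + t^{k-1} N^{k-1}/(k-1)!) where N is the nilpotent superdiagonal part.

Assembling the blocks and conjugating back gives the entries of e^{tA} as shown above.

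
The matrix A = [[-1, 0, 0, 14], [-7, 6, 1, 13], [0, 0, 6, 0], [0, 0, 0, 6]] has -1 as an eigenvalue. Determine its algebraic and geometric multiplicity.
algebraic multiplicity 1, geometric multiplicity 1

The characteristic polynomial is (x - 6)^3(x + 1), so the factor x + 1 appears with exponent 1: the algebraic multiplicity is 1.

rank(A + I) = 3, so the eigenspace has dimension 4 - 3 = 1: the geometric multiplicity is 1.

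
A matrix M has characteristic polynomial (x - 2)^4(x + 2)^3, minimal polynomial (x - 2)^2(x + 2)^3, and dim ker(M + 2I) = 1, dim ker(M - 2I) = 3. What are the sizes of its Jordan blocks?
λ = -2: algebraic multiplicity 3 (exponent in χ_M), largest block size 3 (exponent in m_M), 1 block (geometric multiplicity). This forces block sizes [3].
λ = 2: algebraic multiplicity 4 (exponent in χ_M), largest block size 2 (exponent in m_M), 3 blocks (geometric multiplicity). These force block sizes [2, 1, 1].

Jordan blocks: (-2, 3), (2, 2), (2, 1), (2, 1)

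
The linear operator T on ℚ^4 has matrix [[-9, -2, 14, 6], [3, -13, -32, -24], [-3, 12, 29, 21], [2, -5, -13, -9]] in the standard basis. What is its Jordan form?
The characteristic polynomial is det(xI - A) = (x - 2)^2(x + 3)^2, so the eigenvalues are -3 (algebraic multiplicity 2), 2 (algebraic multiplicity 2).

For λ = -3: rank(A + 3I) = 3, rank((A + 3I)^2) = 2. The eigenspace has dimension 4 - 3 = 1, so there is 1 Jordan block; the rank sequence gives block sizes [2].

For λ = 2: rank(A - 2I) = 3, rank((A - 2I)^2) = 2. The eigenspace has dimension 4 - 3 = 1, so there is 1 Jordan block; the rank sequence gives block sizes [2].

Assembling the blocks gives the Jordan form J above.

J = [[-3, 1, 0, 0], [0, -3, 0, 0], [0, 0, 2, 1], [0, 0, 0, 2]]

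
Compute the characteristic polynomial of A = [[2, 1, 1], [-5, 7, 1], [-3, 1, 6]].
χ_A(x) = (x - 5)^3

xI - A = [[x - 2, -1, -1], [5, x - 7, -1], [3, -1, x - 6]].

Expanding det(xI - A) along the first row:
det(xI - A) = + (x - 2)·det([[x - 7, -1], [-1, x - 6]]) - (-1)·det([[5, -1], [3, x - 6]]) + (-1)·det([[5, x - 7], [3, -1]]).

Evaluating gives χ_A(x) = x^3 - 15x^2 + 75x - 125 = (x - 5)^3.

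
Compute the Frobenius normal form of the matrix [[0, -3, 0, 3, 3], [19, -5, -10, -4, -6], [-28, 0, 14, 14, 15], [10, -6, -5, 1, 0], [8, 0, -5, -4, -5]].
The invariant factors of A (the non-unit diagonal entries of the Smith normal form of xI - A over ℚ[x]) are x^2 - x + 3, (x - 3)(x^2 - x + 3), each dividing the next. The characteristic polynomial is their product, (x - 3)(x^2 - x + 3)^2.

The rational canonical form is the block-diagonal matrix of companion matrices C(f_i):
R = [[0, -3, 0, 0, 0], [1, 1, 0, 0, 0], [0, 0, 0, 0, 9], [0, 0, 1, 0, -6], [0, 0, 0, 1, 4]].

Note the characteristic polynomial does not split into linear factors over ℚ, so A has no Jordan form over ℚ; the rational canonical form exists over any field.

R = [[0, -3, 0, 0, 0], [1, 1, 0, 0, 0], [0, 0, 0, 0, 9], [0, 0, 1, 0, -6], [0, 0, 0, 1, 4]]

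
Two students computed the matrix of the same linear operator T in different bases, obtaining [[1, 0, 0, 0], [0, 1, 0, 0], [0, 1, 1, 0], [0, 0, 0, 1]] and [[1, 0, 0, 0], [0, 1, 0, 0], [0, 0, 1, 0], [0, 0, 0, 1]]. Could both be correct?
Both have characteristic polynomial (x - 1)^4, but the minimal polynomial of A is (x - 1)^2 while the minimal polynomial of B is x - 1. The minimal polynomial is a similarity invariant, so A and B are not similar.

No.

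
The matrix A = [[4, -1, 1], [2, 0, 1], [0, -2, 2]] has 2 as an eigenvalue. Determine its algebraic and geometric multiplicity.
The characteristic polynomial is (x - 2)^3, so the factor x - 2 appears with exponent 3: the algebraic multiplicity is 3.

rank(A - 2I) = 2, so the eigenspace has dimension 3 - 2 = 1: the geometric multiplicity is 1.

Since 1 < 3, A is not diagonalizable.

algebraic multiplicity 3, geometric multiplicity 1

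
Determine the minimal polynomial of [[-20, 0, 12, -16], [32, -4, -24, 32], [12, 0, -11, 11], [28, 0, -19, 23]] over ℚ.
m_A(x) = (x + 2)^2(x + 4)

The characteristic polynomial factors as (x + 2)^2(x + 4)^2. The minimal polynomial is ∏(x - λ)^{k_λ} where k_λ is the size of the largest Jordan block at λ.

For λ = -4: rank(A + 4I) = 2, and the largest Jordan block has size 1 (the smallest k with rank((A + 4I)^k) = rank((A + 4I)^(k+1))).
For λ = -2: rank(A + 2I) = 3, and the largest Jordan block has size 2 (the smallest k with rank((A + 2I)^k) = rank((A + 2I)^(k+1))).

So m_A(x) = (x + 2)^2(x + 4).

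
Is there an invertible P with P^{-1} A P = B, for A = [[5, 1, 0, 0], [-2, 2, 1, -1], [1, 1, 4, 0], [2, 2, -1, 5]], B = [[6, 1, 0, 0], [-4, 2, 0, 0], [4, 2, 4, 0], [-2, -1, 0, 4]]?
Both have characteristic polynomial (x - 4)^4, but the minimal polynomial of A is (x - 4)^3 while the minimal polynomial of B is (x - 4)^2. The minimal polynomial is a similarity invariant, so A and B are not similar.

No.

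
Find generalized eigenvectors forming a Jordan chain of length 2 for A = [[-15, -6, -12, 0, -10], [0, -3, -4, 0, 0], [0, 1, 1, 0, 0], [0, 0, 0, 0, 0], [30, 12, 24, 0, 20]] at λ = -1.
v_1 = [[1, 1, 0, 0, -2]]^T, v_2 = [[0, -2, 1, 0, 0]]^T

We seek v_1 ∈ ker((A + I)^2) \ ker(A + I), then set v_{i+1} = (A + I) v_i.

One such chain is v_1 = [[1, 1, 0, 0, -2]]^T, v_2 = [[0, -2, 1, 0, 0]]^T. Check: (A + I) v_2 = [[0, 0, 0, 0, 0]]^T = 0.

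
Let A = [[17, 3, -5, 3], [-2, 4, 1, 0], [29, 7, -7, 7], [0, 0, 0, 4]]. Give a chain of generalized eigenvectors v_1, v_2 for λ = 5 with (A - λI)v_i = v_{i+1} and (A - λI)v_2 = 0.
v_1 = [[0, -3, -2, 0]]^T, v_2 = [[1, 1, 3, 0]]^T

We seek v_1 ∈ ker((A - 5I)^2) \ ker(A - 5I), then set v_{i+1} = (A - 5I) v_i.

One such chain is v_1 = [[0, -3, -2, 0]]^T, v_2 = [[1, 1, 3, 0]]^T. Check: (A - 5I) v_2 = [[0, 0, 0, 0]]^T = 0.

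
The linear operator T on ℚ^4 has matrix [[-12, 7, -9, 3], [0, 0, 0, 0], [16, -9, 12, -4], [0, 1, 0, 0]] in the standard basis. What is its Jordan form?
The characteristic polynomial is det(xI - A) = x^4, so the eigenvalues are 0 (algebraic multiplicity 4).

For λ = 0: rank(A) = 2, rank(A^2) = 0. The eigenspace has dimension 4 - 2 = 2, so there are 2 Jordan blocks; the rank sequence gives block sizes [2, 2].

Assembling the blocks gives the Jordan form J above.

J = [[0, 1, 0, 0], [0, 0, 0, 0], [0, 0, 0, 1], [0, 0, 0, 0]]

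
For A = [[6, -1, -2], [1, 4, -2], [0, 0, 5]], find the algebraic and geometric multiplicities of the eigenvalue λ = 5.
The characteristic polynomial is (x - 5)^3, so the factor x - 5 appears with exponent 3: the algebraic multiplicity is 3.

rank(A - 5I) = 1, so the eigenspace has dimension 3 - 1 = 2: the geometric multiplicity is 2.

Since 2 < 3, A is not diagonalizable.

algebraic multiplicity 3, geometric multiplicity 2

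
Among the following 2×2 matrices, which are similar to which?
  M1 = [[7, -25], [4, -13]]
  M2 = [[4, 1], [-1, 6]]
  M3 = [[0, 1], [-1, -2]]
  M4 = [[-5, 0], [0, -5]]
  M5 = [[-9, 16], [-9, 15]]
5 classes: {M1}, {M2}, {M3}, {M4}, {M5}

Characteristic polynomials: χ_{M1} = (x + 3)^2, χ_{M2} = (x - 5)^2, χ_{M3} = (x + 1)^2, χ_{M4} = (x + 5)^2, χ_{M5} = (x - 3)^2.

{M1}: invariant factors (x + 3)^2.

{M2}: invariant factors (x - 5)^2.

{M3}: invariant factors (x + 1)^2.

{M4}: invariant factors x + 5, x + 5.

{M5}: invariant factors (x - 3)^2.

Matrices are similar if and only if their invariant-factor lists agree; the partition into similarity classes is {M1}, {M2}, {M3}, {M4}, {M5}.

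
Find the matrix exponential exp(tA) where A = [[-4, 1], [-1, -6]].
e^{tA} = [[(t + 1)*e^{-5*t}, t*e^{-5*t}], [-t*e^{-5*t}, (1 - t)*e^{-5*t}]]

A has Jordan form J = [[-5, 1], [0, -5]] with A = PJP^{-1}, so e^{tA} = P e^{tJ} P^{-1}.

For a Jordan block J_k(λ), e^{tJ_k(λ)} = e^{λt} · (I + tN + t^2 N^2/2! + ... + t^{k-1} N^{k-1}/(k-1)!) where N is the nilpotent superdiagonal part.

Assembling the blocks and conjugating back gives the entries of e^{tA} as shown above.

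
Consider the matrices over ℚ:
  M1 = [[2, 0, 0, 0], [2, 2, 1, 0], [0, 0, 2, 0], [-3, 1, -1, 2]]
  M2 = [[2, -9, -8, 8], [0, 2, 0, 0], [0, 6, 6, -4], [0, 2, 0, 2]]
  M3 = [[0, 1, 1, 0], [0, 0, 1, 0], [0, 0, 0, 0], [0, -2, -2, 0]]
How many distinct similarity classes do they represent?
3 classes: {M1}, {M2}, {M3}

Characteristic polynomials: χ_{M1} = (x - 2)^4, χ_{M2} = (x - 6)(x - 2)^3, χ_{M3} = x^4.

{M1}: invariant factors x - 2, (x - 2)^3.

{M2}: invariant factors x - 2, (x - 6)(x - 2)^2.

{M3}: invariant factors x, x^3.

Matrices are similar if and only if their invariant-factor lists agree; the partition into similarity classes is {M1}, {M2}, {M3}.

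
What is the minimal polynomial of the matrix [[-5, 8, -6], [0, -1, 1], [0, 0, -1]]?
The characteristic polynomial factors as (x + 1)^2(x + 5). The minimal polynomial is ∏(x - λ)^{k_λ} where k_λ is the size of the largest Jordan block at λ.

For λ = -5: rank(A + 5I) = 2, and the largest Jordan block has size 1 (the smallest k with rank((A + 5I)^k) = rank((A + 5I)^(k+1))).
For λ = -1: rank(A + I) = 2, and the largest Jordan block has size 2 (the smallest k with rank((A + I)^k) = rank((A + I)^(k+1))).

So m_A(x) = (x + 1)^2(x + 5).

m_A(x) = (x + 1)^2(x + 5)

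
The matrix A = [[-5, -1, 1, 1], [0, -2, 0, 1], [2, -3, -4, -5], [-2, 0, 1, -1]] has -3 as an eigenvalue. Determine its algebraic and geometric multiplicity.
The characteristic polynomial is (x + 3)^4, so the factor x + 3 appears with exponent 4: the algebraic multiplicity is 4.

rank(A + 3I) = 2, so the eigenspace has dimension 4 - 2 = 2: the geometric multiplicity is 2.

Since 2 < 4, A is not diagonalizable.

algebraic multiplicity 4, geometric multiplicity 2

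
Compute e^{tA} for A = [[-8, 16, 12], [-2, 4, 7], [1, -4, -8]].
A has Jordan form J = [[-4, 1, 0], [0, -4, 1], [0, 0, -4]] with A = PJP^{-1}, so e^{tA} = P e^{tJ} P^{-1}.

For a Jordan block J_k(λ), e^{tJ_k(λ)} = e^{λt} · (I + tN + t^2 N^2/2! + ... + t^{k-1} N^{k-1}/(k-1)!) where N is the nilpotent superdiagonal part.

Assembling the blocks and conjugating back gives the entries of e^{tA} as shown above.

e^{tA} = [[(-2*t^2 - 4*t + 1)*e^{-4*t}, 8*t*(t + 2)*e^{-4*t}, 4*t*(2*t + 3)*e^{-4*t}], [t*(-t - 4)*e^{-4*t}/2, (2*t^2 + 8*t + 1)*e^{-4*t}, t*(2*t + 7)*e^{-4*t}], [t*e^{-4*t}, -4*t*e^{-4*t}, (1 - 4*t)*e^{-4*t}]]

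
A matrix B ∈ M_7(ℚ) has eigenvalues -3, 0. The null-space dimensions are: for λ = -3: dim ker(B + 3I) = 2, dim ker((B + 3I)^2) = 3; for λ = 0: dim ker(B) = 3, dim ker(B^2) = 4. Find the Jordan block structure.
Jordan blocks: (-3, 2), (-3, 1), (0, 2), (0, 1), (0, 1)

λ = -3: successive nullity increments [2, 1] count blocks of size ≥ k; block sizes are [2, 1].
λ = 0: successive nullity increments [3, 1] count blocks of size ≥ k; block sizes are [2, 1, 1].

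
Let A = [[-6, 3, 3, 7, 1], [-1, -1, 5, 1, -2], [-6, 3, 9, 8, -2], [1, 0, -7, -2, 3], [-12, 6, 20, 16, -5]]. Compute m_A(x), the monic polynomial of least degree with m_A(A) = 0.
m_A(x) = (x + 1)^3

The characteristic polynomial factors as (x + 1)^5. The minimal polynomial is ∏(x - λ)^{k_λ} where k_λ is the size of the largest Jordan block at λ.

For λ = -1: rank(A + I) = 3, and the largest Jordan block has size 3 (the smallest k with rank((A + I)^k) = rank((A + I)^(k+1))).

So m_A(x) = (x + 1)^3.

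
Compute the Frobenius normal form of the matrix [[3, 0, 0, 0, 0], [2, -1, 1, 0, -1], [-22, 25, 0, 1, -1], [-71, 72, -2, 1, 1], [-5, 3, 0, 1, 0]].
R = [[3, 0, 0, 0, 0], [0, 0, 0, 0, -45], [0, 1, 0, 0, -24], [0, 0, 1, 0, 22], [0, 0, 0, 1, 0]]

The invariant factors of A (the non-unit diagonal entries of the Smith normal form of xI - A over ℚ[x]) are x - 3, (x - 3)^2(x + 1)(x + 5), each dividing the next. The characteristic polynomial is their product, (x - 3)^3(x + 1)(x + 5).

The rational canonical form is the block-diagonal matrix of companion matrices C(f_i):
R = [[3, 0, 0, 0, 0], [0, 0, 0, 0, -45], [0, 1, 0, 0, -24], [0, 0, 1, 0, 22], [0, 0, 0, 1, 0]].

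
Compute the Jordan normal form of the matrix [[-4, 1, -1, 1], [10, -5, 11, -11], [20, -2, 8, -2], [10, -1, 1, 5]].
J = [[-4, 1, 0, 0], [0, -4, 0, 0], [0, 0, 6, 0], [0, 0, 0, 6]]

The characteristic polynomial is det(xI - A) = (x - 6)^2(x + 4)^2, so the eigenvalues are -4 (algebraic multiplicity 2), 6 (algebraic multiplicity 2).

For λ = -4: rank(A + 4I) = 3, rank((A + 4I)^2) = 2. The eigenspace has dimension 4 - 3 = 1, so there is 1 Jordan block; the rank sequence gives block sizes [2].

For λ = 6: rank(A - 6I) = 2. The eigenspace has dimension 4 - 2 = 2, so there are 2 Jordan blocks; the rank sequence gives block sizes [1, 1].

Assembling the blocks gives the Jordan form J above.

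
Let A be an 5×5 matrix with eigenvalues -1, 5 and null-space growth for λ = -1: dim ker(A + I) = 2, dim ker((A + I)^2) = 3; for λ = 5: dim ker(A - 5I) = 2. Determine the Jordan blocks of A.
Jordan blocks: (-1, 2), (-1, 1), (5, 1), (5, 1)

λ = -1: successive nullity increments [2, 1] count blocks of size ≥ k; block sizes are [2, 1].
λ = 5: successive nullity increments [2] count blocks of size ≥ k; block sizes are [1, 1].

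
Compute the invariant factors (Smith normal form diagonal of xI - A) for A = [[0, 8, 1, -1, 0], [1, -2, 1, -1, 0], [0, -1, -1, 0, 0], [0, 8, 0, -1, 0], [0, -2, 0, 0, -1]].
The Jordan structure of A has elementary divisors (x + 1)^3, (x + 1), (x + 1). Arranging the block sizes at each eigenvalue in decreasing order and taking row products gives the invariant factors.

Invariant factors (smallest first, each dividing the next): x + 1, x + 1, (x + 1)^3.

Check: the last factor (x + 1)^3 is the minimal polynomial, and the product (x + 1)^5 is the characteristic polynomial.

x + 1, x + 1, (x + 1)^3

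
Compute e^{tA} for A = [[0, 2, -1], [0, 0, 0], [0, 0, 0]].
e^{tA} = [[1, 2*t, -t], [0, 1, 0], [0, 0, 1]]

A has Jordan form J = [[0, 1, 0], [0, 0, 0], [0, 0, 0]] with A = PJP^{-1}, so e^{tA} = P e^{tJ} P^{-1}.

For a Jordan block J_k(λ), e^{tJ_k(λ)} = e^{λt} · (I + tN + t^2 N^2/2! + ... + t^{k-1} N^{k-1}/(k-1)!) where N is the nilpotent superdiagonal part.

Assembling the blocks and conjugating back gives the entries of e^{tA} as shown above.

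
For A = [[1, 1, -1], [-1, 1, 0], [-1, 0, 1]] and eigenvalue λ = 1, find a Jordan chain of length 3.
We seek v_1 ∈ ker((A - I)^3) \ ker((A - I)^2), then set v_{i+1} = (A - I) v_i.

One such chain is v_1 = [[0, -1, 0]]^T, v_2 = [[-1, 0, 0]]^T, v_3 = [[0, 1, 1]]^T. Check: (A - I) v_3 = [[0, 0, 0]]^T = 0.

v_1 = [[0, -1, 0]]^T, v_2 = [[-1, 0, 0]]^T, v_3 = [[0, 1, 1]]^T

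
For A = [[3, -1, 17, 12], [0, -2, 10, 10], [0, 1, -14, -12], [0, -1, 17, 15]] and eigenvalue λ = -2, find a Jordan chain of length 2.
We seek v_1 ∈ ker((A + 2I)^2) \ ker(A + 2I), then set v_{i+1} = (A + 2I) v_i.

One such chain is v_1 = [[1, 1, -1, 1]]^T, v_2 = [[-1, 0, 1, -1]]^T. Check: (A + 2I) v_2 = [[0, 0, 0, 0]]^T = 0.

v_1 = [[1, 1, -1, 1]]^T, v_2 = [[-1, 0, 1, -1]]^T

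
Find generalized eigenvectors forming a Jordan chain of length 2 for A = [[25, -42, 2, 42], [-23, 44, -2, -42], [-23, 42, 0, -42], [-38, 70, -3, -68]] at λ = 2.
We seek v_1 ∈ ker((A - 2I)^2) \ ker(A - 2I), then set v_{i+1} = (A - 2I) v_i.

One such chain is v_1 = [[0, 0, 1, 0]]^T, v_2 = [[2, -2, -2, -3]]^T. Check: (A - 2I) v_2 = [[0, 0, 0, 0]]^T = 0.

v_1 = [[0, 0, 1, 0]]^T, v_2 = [[2, -2, -2, -3]]^T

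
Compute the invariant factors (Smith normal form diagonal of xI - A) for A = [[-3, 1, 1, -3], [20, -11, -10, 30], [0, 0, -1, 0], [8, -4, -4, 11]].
The Jordan structure of A has elementary divisors (x + 1)^2, (x + 1), (x + 1). Arranging the block sizes at each eigenvalue in decreasing order and taking row products gives the invariant factors.

Invariant factors (smallest first, each dividing the next): x + 1, x + 1, (x + 1)^2.

Check: the last factor (x + 1)^2 is the minimal polynomial, and the product (x + 1)^4 is the characteristic polynomial.

x + 1, x + 1, (x + 1)^2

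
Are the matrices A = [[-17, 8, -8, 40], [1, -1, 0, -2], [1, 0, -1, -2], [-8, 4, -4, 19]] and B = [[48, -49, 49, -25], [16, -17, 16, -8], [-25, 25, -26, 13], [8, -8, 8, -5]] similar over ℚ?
Two matrices over a field are similar if and only if they have the same invariant factors.

Both A and B have characteristic polynomial (x - 3)(x + 1)^3 and minimal polynomial (x - 3)(x + 1)^2. Computing further, both have invariant factors x + 1, (x - 3)(x + 1)^2. Hence A and B are similar.

Yes.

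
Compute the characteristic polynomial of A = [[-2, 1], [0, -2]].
χ_A(x) = (x + 2)^2

xI - A = [[x + 2, -1], [0, x + 2]].

Expanding det(xI - A) along the first row:
det(xI - A) = + (x + 2)·det([[x + 2]]) - (-1)·det([[0]]).

Evaluating gives χ_A(x) = x^2 + 4x + 4 = (x + 2)^2.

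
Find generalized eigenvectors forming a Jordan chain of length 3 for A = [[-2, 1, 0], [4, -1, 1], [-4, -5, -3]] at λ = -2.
v_1 = [[0, 0, 1]]^T, v_2 = [[0, 1, -1]]^T, v_3 = [[1, 0, -4]]^T

We seek v_1 ∈ ker((A + 2I)^3) \ ker((A + 2I)^2), then set v_{i+1} = (A + 2I) v_i.

One such chain is v_1 = [[0, 0, 1]]^T, v_2 = [[0, 1, -1]]^T, v_3 = [[1, 0, -4]]^T. Check: (A + 2I) v_3 = [[0, 0, 0]]^T = 0.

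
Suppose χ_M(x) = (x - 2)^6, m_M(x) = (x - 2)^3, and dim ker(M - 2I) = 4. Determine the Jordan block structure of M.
Jordan blocks: (2, 3), (2, 1), (2, 1), (2, 1)

λ = 2: algebraic multiplicity 6 (exponent in χ_M), largest block size 3 (exponent in m_M), 4 blocks (geometric multiplicity). These force block sizes [3, 1, 1, 1].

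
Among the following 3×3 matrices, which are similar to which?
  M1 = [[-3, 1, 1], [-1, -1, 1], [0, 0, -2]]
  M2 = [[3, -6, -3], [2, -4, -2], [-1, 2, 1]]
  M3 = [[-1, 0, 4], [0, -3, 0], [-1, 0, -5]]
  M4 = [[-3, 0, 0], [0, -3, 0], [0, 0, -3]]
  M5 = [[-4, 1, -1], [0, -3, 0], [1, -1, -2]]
Characteristic polynomials: χ_{M1} = (x + 2)^3, χ_{M2} = x^3, χ_{M3} = (x + 3)^3, χ_{M4} = (x + 3)^3, χ_{M5} = (x + 3)^3.

{M1}: invariant factors x + 2, (x + 2)^2.

{M2}: invariant factors x, x^2.

{M3, M5}: invariant factors x + 3, (x + 3)^2.

{M4}: invariant factors x + 3, x + 3, x + 3.

Matrices are similar if and only if their invariant-factor lists agree; the partition into similarity classes is {M1}, {M2}, {M3, M5}, {M4}.

4 classes: {M1}, {M2}, {M3, M5}, {M4}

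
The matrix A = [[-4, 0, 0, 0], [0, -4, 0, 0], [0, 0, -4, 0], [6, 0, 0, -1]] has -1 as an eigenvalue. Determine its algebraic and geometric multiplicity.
The characteristic polynomial is (x + 1)(x + 4)^3, so the factor x + 1 appears with exponent 1: the algebraic multiplicity is 1.

rank(A + I) = 3, so the eigenspace has dimension 4 - 3 = 1: the geometric multiplicity is 1.

algebraic multiplicity 1, geometric multiplicity 1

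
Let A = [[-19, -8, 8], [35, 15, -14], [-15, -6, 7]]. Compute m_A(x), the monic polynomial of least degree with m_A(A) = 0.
m_A(x) = (x - 1)^2

The characteristic polynomial factors as (x - 1)^3. The minimal polynomial is ∏(x - λ)^{k_λ} where k_λ is the size of the largest Jordan block at λ.

For λ = 1: rank(A - I) = 1, and the largest Jordan block has size 2 (the smallest k with rank((A - I)^k) = rank((A - I)^(k+1))).

So m_A(x) = (x - 1)^2.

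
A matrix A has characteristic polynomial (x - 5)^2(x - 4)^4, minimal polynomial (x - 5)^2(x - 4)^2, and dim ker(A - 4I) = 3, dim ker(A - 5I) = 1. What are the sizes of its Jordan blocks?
Jordan blocks: (4, 2), (4, 1), (4, 1), (5, 2)

λ = 4: algebraic multiplicity 4 (exponent in χ_A), largest block size 2 (exponent in m_A), 3 blocks (geometric multiplicity). These force block sizes [2, 1, 1].
λ = 5: algebraic multiplicity 2 (exponent in χ_A), largest block size 2 (exponent in m_A), 1 block (geometric multiplicity). This forces block sizes [2].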